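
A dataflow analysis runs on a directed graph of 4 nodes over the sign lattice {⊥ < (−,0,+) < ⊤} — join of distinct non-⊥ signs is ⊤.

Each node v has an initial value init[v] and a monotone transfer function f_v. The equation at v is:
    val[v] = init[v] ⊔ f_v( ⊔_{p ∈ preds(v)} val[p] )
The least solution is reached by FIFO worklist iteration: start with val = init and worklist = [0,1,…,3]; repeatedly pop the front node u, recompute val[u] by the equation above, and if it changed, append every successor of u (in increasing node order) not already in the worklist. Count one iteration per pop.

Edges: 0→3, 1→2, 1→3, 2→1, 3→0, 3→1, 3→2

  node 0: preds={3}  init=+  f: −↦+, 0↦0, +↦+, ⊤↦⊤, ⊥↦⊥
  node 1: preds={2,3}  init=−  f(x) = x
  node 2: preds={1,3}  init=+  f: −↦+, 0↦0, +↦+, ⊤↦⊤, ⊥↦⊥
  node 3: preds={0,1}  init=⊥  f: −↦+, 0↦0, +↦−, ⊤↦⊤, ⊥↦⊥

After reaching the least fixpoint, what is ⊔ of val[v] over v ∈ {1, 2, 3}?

⊤

Iteration log — 8 steps:
  step 1. node 0  ⊔preds=⊥  new=+  stable
  step 2. node 1  ⊔preds=+  new=⊤  old=−  +wl: 
  step 3. node 2  ⊔preds=⊤  new=⊤  old=+  +wl: 1
  step 4. node 3  ⊔preds=⊤  new=⊤  old=⊥  +wl: 0,2
  step 5. node 1  ⊔preds=⊤  new=⊤  stable
  step 6. node 0  ⊔preds=⊤  new=⊤  old=+  +wl: 3
  step 7. node 2  ⊔preds=⊤  new=⊤  stable
  step 8. node 3  ⊔preds=⊤  new=⊤  stable

Least fixpoint reached:
  node 0: ⊤
  node 1: ⊤
  node 2: ⊤
  node 3: ⊤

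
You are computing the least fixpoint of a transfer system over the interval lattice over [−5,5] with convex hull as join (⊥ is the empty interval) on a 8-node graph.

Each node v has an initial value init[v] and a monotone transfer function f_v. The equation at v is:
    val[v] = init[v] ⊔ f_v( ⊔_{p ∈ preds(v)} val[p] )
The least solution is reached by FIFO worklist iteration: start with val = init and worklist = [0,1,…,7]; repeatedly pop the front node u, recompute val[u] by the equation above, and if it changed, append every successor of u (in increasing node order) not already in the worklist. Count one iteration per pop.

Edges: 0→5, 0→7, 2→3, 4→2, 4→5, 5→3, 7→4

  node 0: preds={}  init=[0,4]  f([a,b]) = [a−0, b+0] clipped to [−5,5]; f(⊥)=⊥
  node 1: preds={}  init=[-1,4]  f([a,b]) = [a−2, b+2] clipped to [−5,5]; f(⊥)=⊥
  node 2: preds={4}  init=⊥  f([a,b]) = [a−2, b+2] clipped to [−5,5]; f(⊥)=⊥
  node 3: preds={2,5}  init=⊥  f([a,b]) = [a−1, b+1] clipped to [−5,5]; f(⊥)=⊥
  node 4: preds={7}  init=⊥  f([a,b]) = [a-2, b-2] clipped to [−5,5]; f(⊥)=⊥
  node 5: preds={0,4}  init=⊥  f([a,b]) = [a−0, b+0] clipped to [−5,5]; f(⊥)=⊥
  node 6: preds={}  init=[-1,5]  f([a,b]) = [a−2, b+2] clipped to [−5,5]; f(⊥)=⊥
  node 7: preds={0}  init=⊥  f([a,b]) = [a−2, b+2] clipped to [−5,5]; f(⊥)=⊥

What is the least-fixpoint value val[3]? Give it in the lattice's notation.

Worklist (13 pops):
  #1 pop 0: in=⊥ → [0,4] (no change)
  #2 pop 1: in=⊥ → [-1,4] (no change)
  #3 pop 2: in=⊥ → ⊥ (no change)
  #4 pop 3: in=⊥ → ⊥ (no change)
  #5 pop 4: in=⊥ → ⊥ (no change)
  #6 pop 5: in=[0,4] → [0,4] (was ⊥); enqueue [3]
  #7 pop 6: in=⊥ → [-1,5] (no change)
  #8 pop 7: in=[0,4] → [-2,5] (was ⊥); enqueue [4]
  #9 pop 3: in=[0,4] → [-1,5] (was ⊥); enqueue []
  #10 pop 4: in=[-2,5] → [-4,3] (was ⊥); enqueue [2,5]
  #11 pop 2: in=[-4,3] → [-5,5] (was ⊥); enqueue [3]
  #12 pop 5: in=[-4,4] → [-4,4] (was [0,4]); enqueue []
  #13 pop 3: in=[-5,5] → [-5,5] (was [-1,5]); enqueue []

Fixpoint:
  val[0] = [0,4]
  val[1] = [-1,4]
  val[2] = [-5,5]
  val[3] = [-5,5]
  val[4] = [-4,3]
  val[5] = [-4,4]
  val[6] = [-1,5]
  val[7] = [-2,5]

[-5,5]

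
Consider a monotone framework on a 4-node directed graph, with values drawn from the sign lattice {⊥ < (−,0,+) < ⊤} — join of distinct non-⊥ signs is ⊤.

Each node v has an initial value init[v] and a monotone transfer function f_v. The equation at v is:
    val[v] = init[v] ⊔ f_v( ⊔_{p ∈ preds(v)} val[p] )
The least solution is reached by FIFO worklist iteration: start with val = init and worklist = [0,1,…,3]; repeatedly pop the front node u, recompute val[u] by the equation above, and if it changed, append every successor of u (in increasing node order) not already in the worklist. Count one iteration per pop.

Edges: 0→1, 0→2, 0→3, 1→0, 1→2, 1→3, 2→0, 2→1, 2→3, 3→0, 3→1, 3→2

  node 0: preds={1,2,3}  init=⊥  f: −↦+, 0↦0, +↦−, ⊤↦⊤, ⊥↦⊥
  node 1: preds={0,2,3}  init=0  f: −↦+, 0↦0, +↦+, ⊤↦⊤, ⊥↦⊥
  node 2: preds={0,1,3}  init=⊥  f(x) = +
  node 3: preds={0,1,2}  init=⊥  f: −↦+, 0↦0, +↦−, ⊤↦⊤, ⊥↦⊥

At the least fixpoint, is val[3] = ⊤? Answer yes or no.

yes

Iteration log — 9 steps:
  step 1. node 0  ⊔preds=0  new=0  old=⊥  +wl: 
  step 2. node 1  ⊔preds=0  new=0  stable
  step 3. node 2  ⊔preds=0  new=+  old=⊥  +wl: 0,1
  step 4. node 3  ⊔preds=⊤  new=⊤  old=⊥  +wl: 2
  step 5. node 0  ⊔preds=⊤  new=⊤  old=0  +wl: 3
  step 6. node 1  ⊔preds=⊤  new=⊤  old=0  +wl: 0
  step 7. node 2  ⊔preds=⊤  new=+  stable
  step 8. node 3  ⊔preds=⊤  new=⊤  stable
  step 9. node 0  ⊔preds=⊤  new=⊤  stable

Least fixpoint reached:
  node 0: ⊤
  node 1: ⊤
  node 2: +
  node 3: ⊤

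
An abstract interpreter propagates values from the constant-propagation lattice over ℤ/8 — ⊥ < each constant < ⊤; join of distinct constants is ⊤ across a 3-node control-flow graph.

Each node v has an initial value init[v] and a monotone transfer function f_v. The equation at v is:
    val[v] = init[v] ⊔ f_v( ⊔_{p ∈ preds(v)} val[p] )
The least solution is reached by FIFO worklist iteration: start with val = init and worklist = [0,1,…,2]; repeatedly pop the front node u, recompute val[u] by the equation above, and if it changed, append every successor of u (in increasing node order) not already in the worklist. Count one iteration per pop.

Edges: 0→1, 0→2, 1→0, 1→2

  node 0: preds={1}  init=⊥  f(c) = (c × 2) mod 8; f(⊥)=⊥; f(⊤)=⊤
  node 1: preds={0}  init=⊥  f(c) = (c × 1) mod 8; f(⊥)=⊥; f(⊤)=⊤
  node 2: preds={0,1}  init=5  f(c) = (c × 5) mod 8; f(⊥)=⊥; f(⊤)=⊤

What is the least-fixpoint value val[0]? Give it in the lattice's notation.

Iteration log — 3 steps:
  step 1. node 0  ⊔preds=⊥  new=⊥  stable
  step 2. node 1  ⊔preds=⊥  new=⊥  stable
  step 3. node 2  ⊔preds=⊥  new=5  stable

Least fixpoint reached:
  node 0: ⊥
  node 1: ⊥
  node 2: 5

⊥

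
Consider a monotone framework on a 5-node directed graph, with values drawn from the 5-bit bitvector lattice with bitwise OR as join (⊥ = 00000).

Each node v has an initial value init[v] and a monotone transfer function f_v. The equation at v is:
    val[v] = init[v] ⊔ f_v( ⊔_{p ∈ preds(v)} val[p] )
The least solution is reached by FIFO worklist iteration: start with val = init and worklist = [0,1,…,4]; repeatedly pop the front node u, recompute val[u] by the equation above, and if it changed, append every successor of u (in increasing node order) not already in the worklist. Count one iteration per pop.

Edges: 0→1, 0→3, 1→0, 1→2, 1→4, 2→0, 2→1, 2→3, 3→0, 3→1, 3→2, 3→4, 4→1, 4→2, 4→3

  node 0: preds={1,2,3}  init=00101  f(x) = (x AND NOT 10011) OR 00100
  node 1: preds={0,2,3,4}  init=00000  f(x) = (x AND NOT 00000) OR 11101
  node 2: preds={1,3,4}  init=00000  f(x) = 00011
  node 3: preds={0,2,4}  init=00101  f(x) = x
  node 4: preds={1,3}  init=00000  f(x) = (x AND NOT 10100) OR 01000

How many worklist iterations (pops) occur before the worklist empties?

Worklist (13 pops):
  #1 pop 0: in=00101 → 00101 (no change)
  #2 pop 1: in=00101 → 11101 (was 00000); enqueue [0]
  #3 pop 2: in=11101 → 00011 (was 00000); enqueue [1]
  #4 pop 3: in=00111 → 00111 (was 00101); enqueue [2]
  #5 pop 4: in=11111 → 01011 (was 00000); enqueue [3]
  #6 pop 0: in=11111 → 01101 (was 00101); enqueue []
  #7 pop 1: in=01111 → 11111 (was 11101); enqueue [0,4]
  #8 pop 2: in=11111 → 00011 (no change)
  #9 pop 3: in=01111 → 01111 (was 00111); enqueue [1,2]
  #10 pop 0: in=11111 → 01101 (no change)
  #11 pop 4: in=11111 → 01011 (no change)
  #12 pop 1: in=01111 → 11111 (no change)
  #13 pop 2: in=11111 → 00011 (no change)

Fixpoint:
  val[0] = 01101
  val[1] = 11111
  val[2] = 00011
  val[3] = 01111
  val[4] = 01011

13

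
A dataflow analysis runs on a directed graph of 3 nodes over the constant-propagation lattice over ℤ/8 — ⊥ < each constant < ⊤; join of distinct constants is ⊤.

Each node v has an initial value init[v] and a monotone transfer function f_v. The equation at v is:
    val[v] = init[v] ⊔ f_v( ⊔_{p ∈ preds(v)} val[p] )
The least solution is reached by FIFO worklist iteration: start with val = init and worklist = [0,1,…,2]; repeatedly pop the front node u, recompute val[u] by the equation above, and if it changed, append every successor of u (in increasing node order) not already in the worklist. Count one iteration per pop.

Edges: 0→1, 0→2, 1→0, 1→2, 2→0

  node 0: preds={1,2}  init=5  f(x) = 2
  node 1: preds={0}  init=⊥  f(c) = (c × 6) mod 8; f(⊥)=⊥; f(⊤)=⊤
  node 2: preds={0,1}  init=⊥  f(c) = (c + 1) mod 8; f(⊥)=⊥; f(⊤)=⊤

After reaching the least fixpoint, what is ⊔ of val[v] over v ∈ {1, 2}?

Trace (4 dequeues):
  [1] u=0 | in ⊥ | out ⊤ | prev 5 | push {}
  [2] u=1 | in ⊤ | out ⊤ | prev ⊥ | push {0}
  [3] u=2 | in ⊤ | out ⊤ | prev ⊥ | push {}
  [4] u=0 | in ⊤ | out ⊤ | ==

Converged values:
  [0] ⊤
  [1] ⊤
  [2] ⊤

⊤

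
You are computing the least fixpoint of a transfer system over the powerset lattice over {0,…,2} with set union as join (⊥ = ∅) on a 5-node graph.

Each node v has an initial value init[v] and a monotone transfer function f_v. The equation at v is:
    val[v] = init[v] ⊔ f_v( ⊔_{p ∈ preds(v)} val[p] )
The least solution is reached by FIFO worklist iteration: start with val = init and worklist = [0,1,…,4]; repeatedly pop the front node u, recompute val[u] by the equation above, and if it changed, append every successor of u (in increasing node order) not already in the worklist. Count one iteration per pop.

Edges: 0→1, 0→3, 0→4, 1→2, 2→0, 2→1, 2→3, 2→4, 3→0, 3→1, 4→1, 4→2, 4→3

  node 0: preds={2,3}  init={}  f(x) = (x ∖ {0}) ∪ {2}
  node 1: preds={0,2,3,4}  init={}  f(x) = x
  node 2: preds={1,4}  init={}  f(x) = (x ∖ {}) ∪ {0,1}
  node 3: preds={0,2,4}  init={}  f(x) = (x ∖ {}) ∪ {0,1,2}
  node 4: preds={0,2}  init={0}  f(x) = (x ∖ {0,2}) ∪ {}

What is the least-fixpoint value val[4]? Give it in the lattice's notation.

Trace (10 dequeues):
  [1] u=0 | in {} | out {2} | prev {} | push {}
  [2] u=1 | in {0,2} | out {0,2} | prev {} | push {}
  [3] u=2 | in {0,2} | out {0,1,2} | prev {} | push {0,1}
  [4] u=3 | in {0,1,2} | out {0,1,2} | prev {} | push {}
  [5] u=4 | in {0,1,2} | out {0,1} | prev {0} | push {2,3}
  [6] u=0 | in {0,1,2} | out {1,2} | prev {2} | push {4}
  [7] u=1 | in {0,1,2} | out {0,1,2} | prev {0,2} | push {}
  [8] u=2 | in {0,1,2} | out {0,1,2} | ==
  [9] u=3 | in {0,1,2} | out {0,1,2} | ==
  [10] u=4 | in {0,1,2} | out {0,1} | ==

Converged values:
  [0] {1,2}
  [1] {0,1,2}
  [2] {0,1,2}
  [3] {0,1,2}
  [4] {0,1}

{0,1}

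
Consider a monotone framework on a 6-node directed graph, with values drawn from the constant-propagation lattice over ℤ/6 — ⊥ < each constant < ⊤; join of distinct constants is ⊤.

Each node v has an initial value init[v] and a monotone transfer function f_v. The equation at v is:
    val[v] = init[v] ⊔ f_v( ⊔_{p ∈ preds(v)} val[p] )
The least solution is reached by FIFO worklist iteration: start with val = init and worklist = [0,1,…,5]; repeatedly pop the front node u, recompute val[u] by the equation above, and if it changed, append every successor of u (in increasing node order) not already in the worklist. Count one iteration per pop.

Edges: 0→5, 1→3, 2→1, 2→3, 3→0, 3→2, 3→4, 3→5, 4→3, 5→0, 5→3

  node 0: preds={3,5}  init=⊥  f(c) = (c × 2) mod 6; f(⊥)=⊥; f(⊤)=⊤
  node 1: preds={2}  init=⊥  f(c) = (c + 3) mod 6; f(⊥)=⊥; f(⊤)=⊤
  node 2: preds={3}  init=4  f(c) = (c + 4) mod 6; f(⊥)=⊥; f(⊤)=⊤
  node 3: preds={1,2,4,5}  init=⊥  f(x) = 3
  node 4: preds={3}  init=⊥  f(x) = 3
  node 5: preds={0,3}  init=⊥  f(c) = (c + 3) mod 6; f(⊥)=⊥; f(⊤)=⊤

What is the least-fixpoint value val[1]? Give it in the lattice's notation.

Iteration log — 13 steps:
  step 1. node 0  ⊔preds=⊥  new=⊥  stable
  step 2. node 1  ⊔preds=4  new=1  old=⊥  +wl: 
  step 3. node 2  ⊔preds=⊥  new=4  stable
  step 4. node 3  ⊔preds=⊤  new=3  old=⊥  +wl: 0,2
  step 5. node 4  ⊔preds=3  new=3  old=⊥  +wl: 3
  step 6. node 5  ⊔preds=3  new=0  old=⊥  +wl: 
  step 7. node 0  ⊔preds=⊤  new=⊤  old=⊥  +wl: 5
  step 8. node 2  ⊔preds=3  new=⊤  old=4  +wl: 1
  step 9. node 3  ⊔preds=⊤  new=3  stable
  step 10. node 5  ⊔preds=⊤  new=⊤  old=0  +wl: 0,3
  step 11. node 1  ⊔preds=⊤  new=⊤  old=1  +wl: 
  step 12. node 0  ⊔preds=⊤  new=⊤  stable
  step 13. node 3  ⊔preds=⊤  new=3  stable

Least fixpoint reached:
  node 0: ⊤
  node 1: ⊤
  node 2: ⊤
  node 3: 3
  node 4: 3
  node 5: ⊤

⊤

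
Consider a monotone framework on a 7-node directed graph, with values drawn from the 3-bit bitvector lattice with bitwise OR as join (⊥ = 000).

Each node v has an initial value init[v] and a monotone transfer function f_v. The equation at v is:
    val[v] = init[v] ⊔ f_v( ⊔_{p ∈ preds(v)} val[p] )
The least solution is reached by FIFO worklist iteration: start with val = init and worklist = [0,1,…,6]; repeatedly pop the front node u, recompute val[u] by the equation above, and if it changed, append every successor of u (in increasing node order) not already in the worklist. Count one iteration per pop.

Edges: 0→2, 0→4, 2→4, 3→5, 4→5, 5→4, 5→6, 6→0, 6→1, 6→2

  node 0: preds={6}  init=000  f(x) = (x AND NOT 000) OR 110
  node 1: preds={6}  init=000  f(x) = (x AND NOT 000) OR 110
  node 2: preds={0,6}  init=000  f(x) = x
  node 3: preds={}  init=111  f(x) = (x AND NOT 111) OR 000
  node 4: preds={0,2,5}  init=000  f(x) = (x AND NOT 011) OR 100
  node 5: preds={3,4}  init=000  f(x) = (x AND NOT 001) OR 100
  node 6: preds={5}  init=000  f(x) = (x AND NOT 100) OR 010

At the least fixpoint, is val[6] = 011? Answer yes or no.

no

Iteration log — 11 steps:
  step 1. node 0  ⊔preds=000  new=110  old=000  +wl: 
  step 2. node 1  ⊔preds=000  new=110  old=000  +wl: 
  step 3. node 2  ⊔preds=110  new=110  old=000  +wl: 
  step 4. node 3  ⊔preds=000  new=111  stable
  step 5. node 4  ⊔preds=110  new=100  old=000  +wl: 
  step 6. node 5  ⊔preds=111  new=110  old=000  +wl: 4
  step 7. node 6  ⊔preds=110  new=010  old=000  +wl: 0,1,2
  step 8. node 4  ⊔preds=110  new=100  stable
  step 9. node 0  ⊔preds=010  new=110  stable
  step 10. node 1  ⊔preds=010  new=110  stable
  step 11. node 2  ⊔preds=110  new=110  stable

Least fixpoint reached:
  node 0: 110
  node 1: 110
  node 2: 110
  node 3: 111
  node 4: 100
  node 5: 110
  node 6: 010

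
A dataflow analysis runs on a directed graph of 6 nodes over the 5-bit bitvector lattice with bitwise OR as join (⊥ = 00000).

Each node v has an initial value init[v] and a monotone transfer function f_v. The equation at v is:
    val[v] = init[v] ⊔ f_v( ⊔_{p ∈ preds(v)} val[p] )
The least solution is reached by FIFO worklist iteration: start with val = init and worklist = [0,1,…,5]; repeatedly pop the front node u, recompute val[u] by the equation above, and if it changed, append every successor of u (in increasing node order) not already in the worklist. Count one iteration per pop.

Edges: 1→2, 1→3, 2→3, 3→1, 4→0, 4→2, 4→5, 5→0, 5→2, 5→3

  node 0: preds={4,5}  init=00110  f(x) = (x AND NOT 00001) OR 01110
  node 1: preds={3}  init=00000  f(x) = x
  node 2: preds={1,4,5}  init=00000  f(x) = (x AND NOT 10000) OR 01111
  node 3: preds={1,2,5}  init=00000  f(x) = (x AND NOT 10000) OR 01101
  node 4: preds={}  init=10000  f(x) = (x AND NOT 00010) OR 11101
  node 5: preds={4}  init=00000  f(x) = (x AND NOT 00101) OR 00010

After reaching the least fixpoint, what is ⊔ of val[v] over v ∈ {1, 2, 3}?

Worklist (10 pops):
  #1 pop 0: in=10000 → 11110 (was 00110); enqueue []
  #2 pop 1: in=00000 → 00000 (no change)
  #3 pop 2: in=10000 → 01111 (was 00000); enqueue []
  #4 pop 3: in=01111 → 01111 (was 00000); enqueue [1]
  #5 pop 4: in=00000 → 11101 (was 10000); enqueue [0,2]
  #6 pop 5: in=11101 → 11010 (was 00000); enqueue [3]
  #7 pop 1: in=01111 → 01111 (was 00000); enqueue []
  #8 pop 0: in=11111 → 11110 (no change)
  #9 pop 2: in=11111 → 01111 (no change)
  #10 pop 3: in=11111 → 01111 (no change)

Fixpoint:
  val[0] = 11110
  val[1] = 01111
  val[2] = 01111
  val[3] = 01111
  val[4] = 11101
  val[5] = 11010

01111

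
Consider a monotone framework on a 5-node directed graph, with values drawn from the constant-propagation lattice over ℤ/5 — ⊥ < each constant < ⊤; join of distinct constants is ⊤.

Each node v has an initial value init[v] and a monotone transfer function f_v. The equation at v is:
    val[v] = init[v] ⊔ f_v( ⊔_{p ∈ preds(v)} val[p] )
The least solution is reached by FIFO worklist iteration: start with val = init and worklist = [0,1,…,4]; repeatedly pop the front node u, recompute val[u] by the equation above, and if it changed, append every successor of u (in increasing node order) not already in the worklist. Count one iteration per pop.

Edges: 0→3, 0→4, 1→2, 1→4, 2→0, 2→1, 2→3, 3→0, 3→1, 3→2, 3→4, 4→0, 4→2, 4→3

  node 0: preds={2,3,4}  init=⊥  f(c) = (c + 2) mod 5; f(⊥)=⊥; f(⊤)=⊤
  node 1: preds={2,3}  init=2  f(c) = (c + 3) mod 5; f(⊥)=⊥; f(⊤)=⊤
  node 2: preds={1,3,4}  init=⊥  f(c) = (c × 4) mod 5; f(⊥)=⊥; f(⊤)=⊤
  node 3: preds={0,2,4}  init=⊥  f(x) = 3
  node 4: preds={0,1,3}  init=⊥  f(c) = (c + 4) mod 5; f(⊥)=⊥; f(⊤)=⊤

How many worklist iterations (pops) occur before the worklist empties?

12

Iteration log — 12 steps:
  step 1. node 0  ⊔preds=⊥  new=⊥  stable
  step 2. node 1  ⊔preds=⊥  new=2  stable
  step 3. node 2  ⊔preds=2  new=3  old=⊥  +wl: 0,1
  step 4. node 3  ⊔preds=3  new=3  old=⊥  +wl: 2
  step 5. node 4  ⊔preds=⊤  new=⊤  old=⊥  +wl: 3
  step 6. node 0  ⊔preds=⊤  new=⊤  old=⊥  +wl: 4
  step 7. node 1  ⊔preds=3  new=⊤  old=2  +wl: 
  step 8. node 2  ⊔preds=⊤  new=⊤  old=3  +wl: 0,1
  step 9. node 3  ⊔preds=⊤  new=3  stable
  step 10. node 4  ⊔preds=⊤  new=⊤  stable
  step 11. node 0  ⊔preds=⊤  new=⊤  stable
  step 12. node 1  ⊔preds=⊤  new=⊤  stable

Least fixpoint reached:
  node 0: ⊤
  node 1: ⊤
  node 2: ⊤
  node 3: 3
  node 4: ⊤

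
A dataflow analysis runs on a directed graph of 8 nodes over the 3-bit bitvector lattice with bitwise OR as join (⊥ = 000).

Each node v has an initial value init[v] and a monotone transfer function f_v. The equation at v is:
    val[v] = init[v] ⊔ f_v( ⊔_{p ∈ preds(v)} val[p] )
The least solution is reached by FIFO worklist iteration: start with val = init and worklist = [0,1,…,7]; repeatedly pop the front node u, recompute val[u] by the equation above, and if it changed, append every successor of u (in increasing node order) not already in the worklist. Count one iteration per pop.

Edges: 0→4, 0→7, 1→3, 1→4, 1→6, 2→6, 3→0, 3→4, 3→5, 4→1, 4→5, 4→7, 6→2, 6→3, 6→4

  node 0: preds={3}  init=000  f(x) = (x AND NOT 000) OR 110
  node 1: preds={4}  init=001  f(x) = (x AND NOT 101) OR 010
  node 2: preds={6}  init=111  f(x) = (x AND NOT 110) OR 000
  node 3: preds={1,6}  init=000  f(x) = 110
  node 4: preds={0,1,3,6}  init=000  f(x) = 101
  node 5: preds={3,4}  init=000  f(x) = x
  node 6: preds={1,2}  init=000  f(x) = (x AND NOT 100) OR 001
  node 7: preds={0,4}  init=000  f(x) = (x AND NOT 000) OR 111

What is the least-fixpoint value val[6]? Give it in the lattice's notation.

Trace (13 dequeues):
  [1] u=0 | in 000 | out 110 | prev 000 | push {}
  [2] u=1 | in 000 | out 011 | prev 001 | push {}
  [3] u=2 | in 000 | out 111 | ==
  [4] u=3 | in 011 | out 110 | prev 000 | push {0}
  [5] u=4 | in 111 | out 101 | prev 000 | push {1}
  [6] u=5 | in 111 | out 111 | prev 000 | push {}
  [7] u=6 | in 111 | out 011 | prev 000 | push {2,3,4}
  [8] u=7 | in 111 | out 111 | prev 000 | push {}
  [9] u=0 | in 110 | out 110 | ==
  [10] u=1 | in 101 | out 011 | ==
  [11] u=2 | in 011 | out 111 | ==
  [12] u=3 | in 011 | out 110 | ==
  [13] u=4 | in 111 | out 101 | ==

Converged values:
  [0] 110
  [1] 011
  [2] 111
  [3] 110
  [4] 101
  [5] 111
  [6] 011
  [7] 111

011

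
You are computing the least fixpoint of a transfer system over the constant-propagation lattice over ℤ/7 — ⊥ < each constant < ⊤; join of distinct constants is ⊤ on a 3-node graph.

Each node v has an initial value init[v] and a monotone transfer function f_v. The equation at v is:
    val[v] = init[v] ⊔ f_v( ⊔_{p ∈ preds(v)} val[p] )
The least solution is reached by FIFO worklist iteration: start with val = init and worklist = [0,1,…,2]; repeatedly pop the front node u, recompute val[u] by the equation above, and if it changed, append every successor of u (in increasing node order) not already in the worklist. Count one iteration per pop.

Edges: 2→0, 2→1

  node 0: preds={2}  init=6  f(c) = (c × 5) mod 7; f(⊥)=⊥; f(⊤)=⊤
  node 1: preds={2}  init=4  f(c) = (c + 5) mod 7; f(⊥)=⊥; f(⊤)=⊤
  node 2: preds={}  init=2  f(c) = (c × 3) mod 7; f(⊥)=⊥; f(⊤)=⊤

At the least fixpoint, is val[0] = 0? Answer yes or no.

no

Trace (3 dequeues):
  [1] u=0 | in 2 | out ⊤ | prev 6 | push {}
  [2] u=1 | in 2 | out ⊤ | prev 4 | push {}
  [3] u=2 | in ⊥ | out 2 | ==

Converged values:
  [0] ⊤
  [1] ⊤
  [2] 2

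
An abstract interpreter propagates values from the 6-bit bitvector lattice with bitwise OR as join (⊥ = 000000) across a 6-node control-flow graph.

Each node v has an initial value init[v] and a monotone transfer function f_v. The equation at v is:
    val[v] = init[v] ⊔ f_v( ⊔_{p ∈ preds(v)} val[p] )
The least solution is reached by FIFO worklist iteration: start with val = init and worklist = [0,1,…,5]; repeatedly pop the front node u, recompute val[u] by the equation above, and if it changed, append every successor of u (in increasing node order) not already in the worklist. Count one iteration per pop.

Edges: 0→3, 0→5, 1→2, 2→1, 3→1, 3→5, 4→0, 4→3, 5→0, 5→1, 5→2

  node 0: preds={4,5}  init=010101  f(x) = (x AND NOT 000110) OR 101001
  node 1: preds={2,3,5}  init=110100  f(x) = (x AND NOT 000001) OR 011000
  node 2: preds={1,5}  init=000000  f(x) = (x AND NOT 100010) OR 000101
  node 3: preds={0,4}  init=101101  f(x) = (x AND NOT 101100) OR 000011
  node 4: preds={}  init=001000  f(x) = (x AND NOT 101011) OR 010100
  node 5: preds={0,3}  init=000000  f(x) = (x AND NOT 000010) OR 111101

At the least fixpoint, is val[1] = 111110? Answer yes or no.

Trace (10 dequeues):
  [1] u=0 | in 001000 | out 111101 | prev 010101 | push {}
  [2] u=1 | in 101101 | out 111100 | prev 110100 | push {}
  [3] u=2 | in 111100 | out 011101 | prev 000000 | push {1}
  [4] u=3 | in 111101 | out 111111 | prev 101101 | push {}
  [5] u=4 | in 000000 | out 011100 | prev 001000 | push {0,3}
  [6] u=5 | in 111111 | out 111101 | prev 000000 | push {2}
  [7] u=1 | in 111111 | out 111110 | prev 111100 | push {}
  [8] u=0 | in 111101 | out 111101 | ==
  [9] u=3 | in 111101 | out 111111 | ==
  [10] u=2 | in 111111 | out 011101 | ==

Converged values:
  [0] 111101
  [1] 111110
  [2] 011101
  [3] 111111
  [4] 011100
  [5] 111101

yes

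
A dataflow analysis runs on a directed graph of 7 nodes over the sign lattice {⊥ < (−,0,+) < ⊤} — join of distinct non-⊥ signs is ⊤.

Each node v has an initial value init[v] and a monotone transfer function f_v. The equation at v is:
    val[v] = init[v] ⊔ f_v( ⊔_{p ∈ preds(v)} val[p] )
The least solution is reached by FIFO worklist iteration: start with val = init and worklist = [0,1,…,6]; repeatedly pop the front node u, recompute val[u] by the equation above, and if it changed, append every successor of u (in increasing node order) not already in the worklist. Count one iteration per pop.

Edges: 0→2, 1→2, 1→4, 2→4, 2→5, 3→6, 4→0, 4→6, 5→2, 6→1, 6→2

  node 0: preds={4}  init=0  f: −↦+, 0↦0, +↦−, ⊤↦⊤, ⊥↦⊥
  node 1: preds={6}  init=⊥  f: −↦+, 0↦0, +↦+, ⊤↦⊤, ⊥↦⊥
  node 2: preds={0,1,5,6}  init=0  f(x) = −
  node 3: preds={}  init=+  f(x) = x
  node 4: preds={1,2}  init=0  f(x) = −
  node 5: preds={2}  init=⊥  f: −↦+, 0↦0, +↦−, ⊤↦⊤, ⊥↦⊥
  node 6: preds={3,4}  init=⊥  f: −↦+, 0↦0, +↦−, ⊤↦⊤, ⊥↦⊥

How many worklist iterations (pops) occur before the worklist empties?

Iteration log — 12 steps:
  step 1. node 0  ⊔preds=0  new=0  stable
  step 2. node 1  ⊔preds=⊥  new=⊥  stable
  step 3. node 2  ⊔preds=0  new=⊤  old=0  +wl: 
  step 4. node 3  ⊔preds=⊥  new=+  stable
  step 5. node 4  ⊔preds=⊤  new=⊤  old=0  +wl: 0
  step 6. node 5  ⊔preds=⊤  new=⊤  old=⊥  +wl: 2
  step 7. node 6  ⊔preds=⊤  new=⊤  old=⊥  +wl: 1
  step 8. node 0  ⊔preds=⊤  new=⊤  old=0  +wl: 
  step 9. node 2  ⊔preds=⊤  new=⊤  stable
  step 10. node 1  ⊔preds=⊤  new=⊤  old=⊥  +wl: 2,4
  step 11. node 2  ⊔preds=⊤  new=⊤  stable
  step 12. node 4  ⊔preds=⊤  new=⊤  stable

Least fixpoint reached:
  node 0: ⊤
  node 1: ⊤
  node 2: ⊤
  node 3: +
  node 4: ⊤
  node 5: ⊤
  node 6: ⊤

12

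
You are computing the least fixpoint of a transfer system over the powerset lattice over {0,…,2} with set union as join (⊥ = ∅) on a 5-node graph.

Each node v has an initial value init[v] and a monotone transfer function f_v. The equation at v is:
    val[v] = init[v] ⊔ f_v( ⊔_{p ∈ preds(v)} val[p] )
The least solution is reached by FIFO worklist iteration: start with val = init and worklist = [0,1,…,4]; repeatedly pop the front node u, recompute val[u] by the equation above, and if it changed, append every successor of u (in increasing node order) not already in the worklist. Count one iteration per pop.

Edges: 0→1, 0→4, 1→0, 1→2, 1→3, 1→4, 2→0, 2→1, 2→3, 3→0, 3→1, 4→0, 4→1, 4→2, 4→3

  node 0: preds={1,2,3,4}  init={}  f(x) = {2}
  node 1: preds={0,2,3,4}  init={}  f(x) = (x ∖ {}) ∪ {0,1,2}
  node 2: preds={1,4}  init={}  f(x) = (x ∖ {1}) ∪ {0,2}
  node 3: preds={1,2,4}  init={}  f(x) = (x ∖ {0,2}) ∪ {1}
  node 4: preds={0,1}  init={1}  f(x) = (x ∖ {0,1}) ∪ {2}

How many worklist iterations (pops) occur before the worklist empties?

Trace (9 dequeues):
  [1] u=0 | in {1} | out {2} | prev {} | push {}
  [2] u=1 | in {1,2} | out {0,1,2} | prev {} | push {0}
  [3] u=2 | in {0,1,2} | out {0,2} | prev {} | push {1}
  [4] u=3 | in {0,1,2} | out {1} | prev {} | push {}
  [5] u=4 | in {0,1,2} | out {1,2} | prev {1} | push {2,3}
  [6] u=0 | in {0,1,2} | out {2} | ==
  [7] u=1 | in {0,1,2} | out {0,1,2} | ==
  [8] u=2 | in {0,1,2} | out {0,2} | ==
  [9] u=3 | in {0,1,2} | out {1} | ==

Converged values:
  [0] {2}
  [1] {0,1,2}
  [2] {0,2}
  [3] {1}
  [4] {1,2}

9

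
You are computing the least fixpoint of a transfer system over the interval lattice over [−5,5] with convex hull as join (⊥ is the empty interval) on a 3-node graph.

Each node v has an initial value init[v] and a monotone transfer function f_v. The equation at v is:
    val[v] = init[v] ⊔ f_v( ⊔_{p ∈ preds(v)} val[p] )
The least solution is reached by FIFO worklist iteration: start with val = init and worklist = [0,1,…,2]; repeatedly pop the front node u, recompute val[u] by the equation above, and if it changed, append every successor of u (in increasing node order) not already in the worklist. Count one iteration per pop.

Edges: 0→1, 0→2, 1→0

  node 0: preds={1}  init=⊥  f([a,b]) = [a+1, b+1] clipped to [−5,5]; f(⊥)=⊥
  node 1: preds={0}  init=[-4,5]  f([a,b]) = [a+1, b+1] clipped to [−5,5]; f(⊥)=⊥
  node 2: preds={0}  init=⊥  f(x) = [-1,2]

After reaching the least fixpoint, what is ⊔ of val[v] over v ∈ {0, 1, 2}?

[-4,5]

Worklist (3 pops):
  #1 pop 0: in=[-4,5] → [-3,5] (was ⊥); enqueue []
  #2 pop 1: in=[-3,5] → [-4,5] (no change)
  #3 pop 2: in=[-3,5] → [-1,2] (was ⊥); enqueue []

Fixpoint:
  val[0] = [-3,5]
  val[1] = [-4,5]
  val[2] = [-1,2]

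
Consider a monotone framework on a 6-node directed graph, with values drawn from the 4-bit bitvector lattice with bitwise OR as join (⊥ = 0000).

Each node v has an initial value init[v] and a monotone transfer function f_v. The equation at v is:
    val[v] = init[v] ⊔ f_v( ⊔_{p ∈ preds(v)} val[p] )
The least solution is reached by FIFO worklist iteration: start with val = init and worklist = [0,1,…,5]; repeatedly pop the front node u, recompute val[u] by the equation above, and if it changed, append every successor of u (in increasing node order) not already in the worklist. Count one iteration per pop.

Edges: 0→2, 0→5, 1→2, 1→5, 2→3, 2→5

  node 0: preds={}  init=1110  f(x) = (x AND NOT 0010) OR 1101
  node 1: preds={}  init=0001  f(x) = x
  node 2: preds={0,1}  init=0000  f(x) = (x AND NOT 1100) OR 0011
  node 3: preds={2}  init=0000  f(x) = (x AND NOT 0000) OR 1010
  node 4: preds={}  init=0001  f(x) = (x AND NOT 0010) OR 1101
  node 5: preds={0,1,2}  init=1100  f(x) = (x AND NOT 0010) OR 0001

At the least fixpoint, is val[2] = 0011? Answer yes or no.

Trace (6 dequeues):
  [1] u=0 | in 0000 | out 1111 | prev 1110 | push {}
  [2] u=1 | in 0000 | out 0001 | ==
  [3] u=2 | in 1111 | out 0011 | prev 0000 | push {}
  [4] u=3 | in 0011 | out 1011 | prev 0000 | push {}
  [5] u=4 | in 0000 | out 1101 | prev 0001 | push {}
  [6] u=5 | in 1111 | out 1101 | prev 1100 | push {}

Converged values:
  [0] 1111
  [1] 0001
  [2] 0011
  [3] 1011
  [4] 1101
  [5] 1101

yes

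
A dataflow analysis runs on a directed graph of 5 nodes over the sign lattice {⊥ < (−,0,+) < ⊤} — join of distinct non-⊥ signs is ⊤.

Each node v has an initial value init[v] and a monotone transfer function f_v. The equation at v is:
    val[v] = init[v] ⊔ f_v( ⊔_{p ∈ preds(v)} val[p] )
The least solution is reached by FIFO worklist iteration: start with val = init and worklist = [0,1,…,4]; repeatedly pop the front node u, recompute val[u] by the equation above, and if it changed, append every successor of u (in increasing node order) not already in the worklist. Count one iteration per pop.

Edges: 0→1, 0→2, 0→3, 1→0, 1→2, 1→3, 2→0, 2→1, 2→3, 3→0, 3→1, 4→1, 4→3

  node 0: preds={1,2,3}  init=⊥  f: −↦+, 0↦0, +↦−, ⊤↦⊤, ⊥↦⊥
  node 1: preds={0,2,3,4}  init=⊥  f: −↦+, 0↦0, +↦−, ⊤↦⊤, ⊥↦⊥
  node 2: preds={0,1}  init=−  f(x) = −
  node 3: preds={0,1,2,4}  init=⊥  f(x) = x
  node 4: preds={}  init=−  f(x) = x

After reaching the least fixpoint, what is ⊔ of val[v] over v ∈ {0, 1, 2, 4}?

Iteration log — 9 steps:
  step 1. node 0  ⊔preds=−  new=+  old=⊥  +wl: 
  step 2. node 1  ⊔preds=⊤  new=⊤  old=⊥  +wl: 0
  step 3. node 2  ⊔preds=⊤  new=−  stable
  step 4. node 3  ⊔preds=⊤  new=⊤  old=⊥  +wl: 1
  step 5. node 4  ⊔preds=⊥  new=−  stable
  step 6. node 0  ⊔preds=⊤  new=⊤  old=+  +wl: 2,3
  step 7. node 1  ⊔preds=⊤  new=⊤  stable
  step 8. node 2  ⊔preds=⊤  new=−  stable
  step 9. node 3  ⊔preds=⊤  new=⊤  stable

Least fixpoint reached:
  node 0: ⊤
  node 1: ⊤
  node 2: −
  node 3: ⊤
  node 4: −

⊤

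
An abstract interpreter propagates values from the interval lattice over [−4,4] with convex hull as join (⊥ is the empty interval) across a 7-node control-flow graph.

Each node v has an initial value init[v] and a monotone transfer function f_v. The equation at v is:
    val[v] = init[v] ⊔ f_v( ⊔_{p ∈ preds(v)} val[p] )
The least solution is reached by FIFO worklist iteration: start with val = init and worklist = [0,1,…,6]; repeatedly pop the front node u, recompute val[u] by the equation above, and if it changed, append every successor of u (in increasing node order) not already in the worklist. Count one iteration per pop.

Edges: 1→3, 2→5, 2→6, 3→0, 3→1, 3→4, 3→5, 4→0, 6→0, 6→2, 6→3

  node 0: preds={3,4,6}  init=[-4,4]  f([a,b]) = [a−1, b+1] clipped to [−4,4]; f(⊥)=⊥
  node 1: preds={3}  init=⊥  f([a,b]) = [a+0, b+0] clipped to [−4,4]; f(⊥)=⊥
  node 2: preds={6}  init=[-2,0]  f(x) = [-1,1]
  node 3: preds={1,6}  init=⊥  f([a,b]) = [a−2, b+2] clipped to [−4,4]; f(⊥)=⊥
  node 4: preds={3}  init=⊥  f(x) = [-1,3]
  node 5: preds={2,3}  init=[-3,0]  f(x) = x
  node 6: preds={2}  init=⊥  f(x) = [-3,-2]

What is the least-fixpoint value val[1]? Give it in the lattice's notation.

[-4,4]

Worklist (25 pops):
  #1 pop 0: in=⊥ → [-4,4] (no change)
  #2 pop 1: in=⊥ → ⊥ (no change)
  #3 pop 2: in=⊥ → [-2,1] (was [-2,0]); enqueue []
  #4 pop 3: in=⊥ → ⊥ (no change)
  #5 pop 4: in=⊥ → [-1,3] (was ⊥); enqueue [0]
  #6 pop 5: in=[-2,1] → [-3,1] (was [-3,0]); enqueue []
  #7 pop 6: in=[-2,1] → [-3,-2] (was ⊥); enqueue [2,3]
  #8 pop 0: in=[-3,3] → [-4,4] (no change)
  #9 pop 2: in=[-3,-2] → [-2,1] (no change)
  #10 pop 3: in=[-3,-2] → [-4,0] (was ⊥); enqueue [0,1,4,5]
  #11 pop 0: in=[-4,3] → [-4,4] (no change)
  #12 pop 1: in=[-4,0] → [-4,0] (was ⊥); enqueue [3]
  #13 pop 4: in=[-4,0] → [-1,3] (no change)
  #14 pop 5: in=[-4,1] → [-4,1] (was [-3,1]); enqueue []
  #15 pop 3: in=[-4,0] → [-4,2] (was [-4,0]); enqueue [0,1,4,5]
  #16 pop 0: in=[-4,3] → [-4,4] (no change)
  #17 pop 1: in=[-4,2] → [-4,2] (was [-4,0]); enqueue [3]
  #18 pop 4: in=[-4,2] → [-1,3] (no change)
  #19 pop 5: in=[-4,2] → [-4,2] (was [-4,1]); enqueue []
  #20 pop 3: in=[-4,2] → [-4,4] (was [-4,2]); enqueue [0,1,4,5]
  #21 pop 0: in=[-4,4] → [-4,4] (no change)
  #22 pop 1: in=[-4,4] → [-4,4] (was [-4,2]); enqueue [3]
  #23 pop 4: in=[-4,4] → [-1,3] (no change)
  #24 pop 5: in=[-4,4] → [-4,4] (was [-4,2]); enqueue []
  #25 pop 3: in=[-4,4] → [-4,4] (no change)

Fixpoint:
  val[0] = [-4,4]
  val[1] = [-4,4]
  val[2] = [-2,1]
  val[3] = [-4,4]
  val[4] = [-1,3]
  val[5] = [-4,4]
  val[6] = [-3,-2]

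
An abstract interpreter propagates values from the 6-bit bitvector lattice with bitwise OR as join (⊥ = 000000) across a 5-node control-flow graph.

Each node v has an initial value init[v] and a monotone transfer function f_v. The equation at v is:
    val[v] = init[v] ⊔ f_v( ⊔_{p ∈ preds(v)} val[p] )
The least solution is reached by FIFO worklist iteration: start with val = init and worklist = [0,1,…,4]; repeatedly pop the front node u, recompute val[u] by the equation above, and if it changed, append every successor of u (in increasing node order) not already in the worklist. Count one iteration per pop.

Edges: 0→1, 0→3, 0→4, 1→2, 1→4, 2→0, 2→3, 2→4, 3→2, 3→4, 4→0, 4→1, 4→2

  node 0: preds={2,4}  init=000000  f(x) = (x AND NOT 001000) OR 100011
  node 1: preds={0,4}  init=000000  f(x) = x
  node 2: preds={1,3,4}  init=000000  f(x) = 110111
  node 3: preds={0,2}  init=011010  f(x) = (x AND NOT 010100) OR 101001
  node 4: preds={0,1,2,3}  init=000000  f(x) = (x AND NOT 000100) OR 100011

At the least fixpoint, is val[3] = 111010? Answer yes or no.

Worklist (11 pops):
  #1 pop 0: in=000000 → 100011 (was 000000); enqueue []
  #2 pop 1: in=100011 → 100011 (was 000000); enqueue []
  #3 pop 2: in=111011 → 110111 (was 000000); enqueue [0]
  #4 pop 3: in=110111 → 111011 (was 011010); enqueue [2]
  #5 pop 4: in=111111 → 111011 (was 000000); enqueue [1]
  #6 pop 0: in=111111 → 110111 (was 100011); enqueue [3,4]
  #7 pop 2: in=111011 → 110111 (no change)
  #8 pop 1: in=111111 → 111111 (was 100011); enqueue [2]
  #9 pop 3: in=110111 → 111011 (no change)
  #10 pop 4: in=111111 → 111011 (no change)
  #11 pop 2: in=111111 → 110111 (no change)

Fixpoint:
  val[0] = 110111
  val[1] = 111111
  val[2] = 110111
  val[3] = 111011
  val[4] = 111011

no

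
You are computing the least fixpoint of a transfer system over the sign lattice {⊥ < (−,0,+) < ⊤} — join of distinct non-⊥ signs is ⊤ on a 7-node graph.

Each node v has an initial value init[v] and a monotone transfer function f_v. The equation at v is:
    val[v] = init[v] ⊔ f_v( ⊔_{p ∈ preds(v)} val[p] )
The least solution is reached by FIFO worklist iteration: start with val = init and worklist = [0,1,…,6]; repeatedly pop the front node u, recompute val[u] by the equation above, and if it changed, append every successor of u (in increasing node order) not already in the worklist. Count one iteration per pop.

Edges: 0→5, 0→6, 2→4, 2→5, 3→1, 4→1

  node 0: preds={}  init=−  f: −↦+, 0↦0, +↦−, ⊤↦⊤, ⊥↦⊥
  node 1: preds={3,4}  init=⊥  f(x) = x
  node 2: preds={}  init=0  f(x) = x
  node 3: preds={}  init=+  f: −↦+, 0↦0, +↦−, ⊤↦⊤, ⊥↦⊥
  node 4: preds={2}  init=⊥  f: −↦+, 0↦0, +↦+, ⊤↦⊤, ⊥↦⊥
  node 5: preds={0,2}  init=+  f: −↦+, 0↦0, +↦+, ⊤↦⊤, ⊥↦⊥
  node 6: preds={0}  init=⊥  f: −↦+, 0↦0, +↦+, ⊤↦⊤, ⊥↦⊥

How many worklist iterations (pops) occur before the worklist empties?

8

Worklist (8 pops):
  #1 pop 0: in=⊥ → − (no change)
  #2 pop 1: in=+ → + (was ⊥); enqueue []
  #3 pop 2: in=⊥ → 0 (no change)
  #4 pop 3: in=⊥ → + (no change)
  #5 pop 4: in=0 → 0 (was ⊥); enqueue [1]
  #6 pop 5: in=⊤ → ⊤ (was +); enqueue []
  #7 pop 6: in=− → + (was ⊥); enqueue []
  #8 pop 1: in=⊤ → ⊤ (was +); enqueue []

Fixpoint:
  val[0] = −
  val[1] = ⊤
  val[2] = 0
  val[3] = +
  val[4] = 0
  val[5] = ⊤
  val[6] = +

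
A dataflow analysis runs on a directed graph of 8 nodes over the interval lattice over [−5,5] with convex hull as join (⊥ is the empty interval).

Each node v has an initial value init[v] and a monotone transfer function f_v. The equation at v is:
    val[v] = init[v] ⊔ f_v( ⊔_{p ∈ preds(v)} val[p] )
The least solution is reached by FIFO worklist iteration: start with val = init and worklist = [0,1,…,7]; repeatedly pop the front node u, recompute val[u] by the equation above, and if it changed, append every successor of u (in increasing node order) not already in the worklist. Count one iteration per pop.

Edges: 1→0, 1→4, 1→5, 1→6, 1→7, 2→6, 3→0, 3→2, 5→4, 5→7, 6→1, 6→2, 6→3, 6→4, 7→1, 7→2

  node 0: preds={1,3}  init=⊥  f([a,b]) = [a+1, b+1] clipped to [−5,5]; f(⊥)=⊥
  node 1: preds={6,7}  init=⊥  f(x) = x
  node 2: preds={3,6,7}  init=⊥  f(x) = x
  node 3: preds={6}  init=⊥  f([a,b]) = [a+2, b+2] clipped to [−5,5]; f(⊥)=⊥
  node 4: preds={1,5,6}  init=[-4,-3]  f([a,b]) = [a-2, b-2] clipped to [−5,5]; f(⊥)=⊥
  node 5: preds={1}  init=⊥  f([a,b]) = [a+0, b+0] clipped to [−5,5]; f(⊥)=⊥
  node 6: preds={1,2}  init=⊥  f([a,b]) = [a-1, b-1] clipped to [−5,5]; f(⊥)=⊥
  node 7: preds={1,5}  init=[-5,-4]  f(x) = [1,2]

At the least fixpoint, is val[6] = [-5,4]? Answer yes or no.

Worklist (52 pops):
  #1 pop 0: in=⊥ → ⊥ (no change)
  #2 pop 1: in=[-5,-4] → [-5,-4] (was ⊥); enqueue [0]
  #3 pop 2: in=[-5,-4] → [-5,-4] (was ⊥); enqueue []
  #4 pop 3: in=⊥ → ⊥ (no change)
  #5 pop 4: in=[-5,-4] → [-5,-3] (was [-4,-3]); enqueue []
  #6 pop 5: in=[-5,-4] → [-5,-4] (was ⊥); enqueue [4]
  #7 pop 6: in=[-5,-4] → [-5,-5] (was ⊥); enqueue [1,2,3]
  #8 pop 7: in=[-5,-4] → [-5,2] (was [-5,-4]); enqueue []
  #9 pop 0: in=[-5,-4] → [-4,-3] (was ⊥); enqueue []
  #10 pop 4: in=[-5,-4] → [-5,-3] (no change)
  #11 pop 1: in=[-5,2] → [-5,2] (was [-5,-4]); enqueue [0,4,5,6,7]
  #12 pop 2: in=[-5,2] → [-5,2] (was [-5,-4]); enqueue []
  #13 pop 3: in=[-5,-5] → [-3,-3] (was ⊥); enqueue [2]
  #14 pop 0: in=[-5,2] → [-4,3] (was [-4,-3]); enqueue []
  #15 pop 4: in=[-5,2] → [-5,0] (was [-5,-3]); enqueue []
  #16 pop 5: in=[-5,2] → [-5,2] (was [-5,-4]); enqueue [4]
  #17 pop 6: in=[-5,2] → [-5,1] (was [-5,-5]); enqueue [1,3]
  #18 pop 7: in=[-5,2] → [-5,2] (no change)
  #19 pop 2: in=[-5,2] → [-5,2] (no change)
  #20 pop 4: in=[-5,2] → [-5,0] (no change)
  #21 pop 1: in=[-5,2] → [-5,2] (no change)
  #22 pop 3: in=[-5,1] → [-3,3] (was [-3,-3]); enqueue [0,2]
  #23 pop 0: in=[-5,3] → [-4,4] (was [-4,3]); enqueue []
  #24 pop 2: in=[-5,3] → [-5,3] (was [-5,2]); enqueue [6]
  #25 pop 6: in=[-5,3] → [-5,2] (was [-5,1]); enqueue [1,2,3,4]
  #26 pop 1: in=[-5,2] → [-5,2] (no change)
  #27 pop 2: in=[-5,3] → [-5,3] (no change)
  #28 pop 3: in=[-5,2] → [-3,4] (was [-3,3]); enqueue [0,2]
  #29 pop 4: in=[-5,2] → [-5,0] (no change)
  #30 pop 0: in=[-5,4] → [-4,5] (was [-4,4]); enqueue []
  #31 pop 2: in=[-5,4] → [-5,4] (was [-5,3]); enqueue [6]
  #32 pop 6: in=[-5,4] → [-5,3] (was [-5,2]); enqueue [1,2,3,4]
  #33 pop 1: in=[-5,3] → [-5,3] (was [-5,2]); enqueue [0,5,6,7]
  #34 pop 2: in=[-5,4] → [-5,4] (no change)
  #35 pop 3: in=[-5,3] → [-3,5] (was [-3,4]); enqueue [2]
  #36 pop 4: in=[-5,3] → [-5,1] (was [-5,0]); enqueue []
  #37 pop 0: in=[-5,5] → [-4,5] (no change)
  #38 pop 5: in=[-5,3] → [-5,3] (was [-5,2]); enqueue [4]
  #39 pop 6: in=[-5,4] → [-5,3] (no change)
  #40 pop 7: in=[-5,3] → [-5,2] (no change)
  #41 pop 2: in=[-5,5] → [-5,5] (was [-5,4]); enqueue [6]
  #42 pop 4: in=[-5,3] → [-5,1] (no change)
  #43 pop 6: in=[-5,5] → [-5,4] (was [-5,3]); enqueue [1,2,3,4]
  #44 pop 1: in=[-5,4] → [-5,4] (was [-5,3]); enqueue [0,5,6,7]
  #45 pop 2: in=[-5,5] → [-5,5] (no change)
  #46 pop 3: in=[-5,4] → [-3,5] (no change)
  #47 pop 4: in=[-5,4] → [-5,2] (was [-5,1]); enqueue []
  #48 pop 0: in=[-5,5] → [-4,5] (no change)
  #49 pop 5: in=[-5,4] → [-5,4] (was [-5,3]); enqueue [4]
  #50 pop 6: in=[-5,5] → [-5,4] (no change)
  #51 pop 7: in=[-5,4] → [-5,2] (no change)
  #52 pop 4: in=[-5,4] → [-5,2] (no change)

Fixpoint:
  val[0] = [-4,5]
  val[1] = [-5,4]
  val[2] = [-5,5]
  val[3] = [-3,5]
  val[4] = [-5,2]
  val[5] = [-5,4]
  val[6] = [-5,4]
  val[7] = [-5,2]

yes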